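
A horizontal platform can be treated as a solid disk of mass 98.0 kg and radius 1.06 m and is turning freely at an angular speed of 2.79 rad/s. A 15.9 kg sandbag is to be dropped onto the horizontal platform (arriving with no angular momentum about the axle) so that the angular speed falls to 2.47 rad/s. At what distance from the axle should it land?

r ≈ 0.670 m

No external torque acts about the axle; L_before = L_after.
I_p = ½(98.0)(1.06)² = 55.06 kg·m².
I_p ω_i = (I_p + m r²) ω_f ⇒ m r² = I_p(ω_i/ω_f − 1) = 55.06(2.79/2.47 − 1) = 7.133 kg·m².
r = √(7.133/15.9) = 0.6698 m.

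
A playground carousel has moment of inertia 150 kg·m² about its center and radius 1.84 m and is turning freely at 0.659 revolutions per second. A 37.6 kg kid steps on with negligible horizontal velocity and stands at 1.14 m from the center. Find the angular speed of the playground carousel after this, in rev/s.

ω_f ≈ 0.497 rev/s

No external torque acts about the center; L_before = L_after.
Added inertia Σmr² = (37.6)(1.14)² = 48.86 kg·m²; I_f = 150.0 + 48.86 = 198.9 kg·m².
ω_f = I_p ω_i / I_f = (150.0)(0.659) / 198.9 = 0.4971 rev/s.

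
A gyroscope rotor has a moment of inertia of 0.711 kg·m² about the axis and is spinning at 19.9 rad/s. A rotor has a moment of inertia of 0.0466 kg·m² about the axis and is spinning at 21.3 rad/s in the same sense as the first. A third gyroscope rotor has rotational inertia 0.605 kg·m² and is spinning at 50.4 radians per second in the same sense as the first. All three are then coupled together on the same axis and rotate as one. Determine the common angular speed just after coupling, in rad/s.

The coupling torques are internal; angular momentum about the shared axis is conserved.
Taking A's sense as positive: L = (0.7110)(19.9) + (0.04660)(21.3) + (0.6050)(50.4) = 45.63 kg·m²·rad/s.
Combined I = 0.7110 + 0.04660 + 0.6050 = 1.363 kg·m².
ω_f = L / I = 45.63 / 1.363 = 33.49 rad/s.

|ω_f| ≈ 33.5 rad/s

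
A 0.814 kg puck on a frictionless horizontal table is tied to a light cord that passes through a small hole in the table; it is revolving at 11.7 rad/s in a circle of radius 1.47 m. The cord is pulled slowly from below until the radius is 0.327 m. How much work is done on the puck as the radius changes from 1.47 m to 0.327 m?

The constraining force is radial, so m r² ω about the center is conserved.
ω₂ = ω₁ (r₁/r₂)² = (11.7)(1.47/0.327)² = 236.4 rad/s.
W = ΔKE = ½m(v₂² − v₁²) = 2313 J.

W ≈ 2310 J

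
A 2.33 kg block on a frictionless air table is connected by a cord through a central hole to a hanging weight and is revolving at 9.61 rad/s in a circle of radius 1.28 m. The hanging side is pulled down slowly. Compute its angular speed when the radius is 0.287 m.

The constraining force is radial, so m r² ω about the center is conserved.
ω₂ = ω₁ (r₁/r₂)² = (9.61)(1.28/0.287)² = 191.2 rad/s.

ω₂ ≈ 191 rad/s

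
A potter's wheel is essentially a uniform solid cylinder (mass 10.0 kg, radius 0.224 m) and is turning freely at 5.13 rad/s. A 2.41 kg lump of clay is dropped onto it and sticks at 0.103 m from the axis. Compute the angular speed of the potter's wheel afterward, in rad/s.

The added mass arrives with no angular momentum about the axis, and any external torque about the axis is negligible, so the system's angular momentum is conserved.
I_p = ½(10.0)(0.224)² = 0.2509 kg·m².
Added inertia Σmr² = (2.41)(0.103)² = 0.02557 kg·m²; I_f = 0.2509 + 0.02557 = 0.2764 kg·m².
ω_f = I_p ω_i / I_f = (0.2509)(5.13) / 0.2764 = 4.656 rad/s.

ω_f ≈ 4.66 rad/s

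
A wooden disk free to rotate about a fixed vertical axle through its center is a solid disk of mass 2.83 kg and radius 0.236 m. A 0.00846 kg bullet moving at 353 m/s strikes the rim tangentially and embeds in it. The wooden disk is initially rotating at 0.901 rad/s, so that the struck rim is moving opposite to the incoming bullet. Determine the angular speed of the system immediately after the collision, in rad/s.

The axle reaction passes through the axle and exerts no torque about it; angular momentum about the axle is conserved through the impact.
I_p = ½(2.83)(0.236)² = 0.07881 kg·m². Taking the sense of the bullet's angular momentum as positive, L_{bullet} = m v R = (0.00846)(353)(0.236) = 0.7048 kg·m²/s.
L_i = −I_p ω_p + m v R = −(0.07881)(0.901) + 0.7048 = 0.6338 kg·m²/s.
After sticking, I_f = I_p + m R² = 0.07881 + (0.00846)(0.236)² = 0.07928 kg·m².
ω_f = L_i / I_f = 0.6338 / 0.07928 = 7.994 rad/s.

|ω_f| ≈ 7.99 rad/s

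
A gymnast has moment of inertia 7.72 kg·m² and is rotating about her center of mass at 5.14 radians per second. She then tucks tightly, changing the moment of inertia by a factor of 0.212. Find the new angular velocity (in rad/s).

Angular momentum about the spin axis is conserved since the torque about it is zero.
I₂ = 0.212 × 7.72 = 1.637 kg·m².
ω₂ = I₁ω₁ / I₂ = (7.720)(5.14 rad/s) / (1.637) = 24.25 rad/s.

ω₂ ≈ 24.2 rad/s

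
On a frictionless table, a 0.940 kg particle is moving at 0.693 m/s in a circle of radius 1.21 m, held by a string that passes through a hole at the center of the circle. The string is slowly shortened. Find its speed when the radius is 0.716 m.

The only horizontal force on the mass is along the cord (radial), so it exerts no torque about the hole and angular momentum m v r is conserved.
v₂ = v₁ r₁ / r₂ = (0.693)(1.21) / (0.716) = 1.171 m/s.

v₂ ≈ 1.17 m/s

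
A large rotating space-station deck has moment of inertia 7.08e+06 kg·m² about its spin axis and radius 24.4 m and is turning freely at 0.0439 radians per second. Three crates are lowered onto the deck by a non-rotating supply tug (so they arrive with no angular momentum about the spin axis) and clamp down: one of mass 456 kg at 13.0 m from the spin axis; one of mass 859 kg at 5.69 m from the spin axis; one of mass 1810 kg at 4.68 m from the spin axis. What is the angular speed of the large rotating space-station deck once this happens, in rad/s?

ω_f ≈ 0.0430 rad/s

No external torque acts about the spin axis; L_before = L_after.
Added inertia Σmr² = (456)(13.0)² + (859)(5.69)² + (1810)(4.68)² = 1.445e+05 kg·m²; I_f = 7.080e+06 + 1.445e+05 = 7.225e+06 kg·m².
ω_f = I_p ω_i / I_f = (7.080e+06)(0.0439) / 7.225e+06 = 0.04302 rad/s.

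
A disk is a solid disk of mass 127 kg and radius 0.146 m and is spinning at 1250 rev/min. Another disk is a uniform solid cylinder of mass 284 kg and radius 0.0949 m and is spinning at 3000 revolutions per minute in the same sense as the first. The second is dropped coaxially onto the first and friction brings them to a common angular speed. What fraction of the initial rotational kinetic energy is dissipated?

fraction ≈ 0.148

No external torque acts about the common axis, so total angular momentum is conserved.
Moments of inertia: I_A = ½(127)(0.146)² = 1.354 kg·m²; I_B = ½(284)(0.0949)² = 1.279 kg·m².
Taking A's sense as positive: L = (1.354)(1250) + (1.279)(3000) = 5529 kg·m²·rpm.
Combined I = 1.354 + 1.279 = 2.632 kg·m².
ω_f = L / I = 5529 / 2.632 = 2100 rpm.
KE_i = ½ΣIω² = 74710 J; KE_f = ½(2.632)(219.9)² = 63660 J.
Fraction dissipated = (KE_i − KE_f)/KE_i = 0.1478.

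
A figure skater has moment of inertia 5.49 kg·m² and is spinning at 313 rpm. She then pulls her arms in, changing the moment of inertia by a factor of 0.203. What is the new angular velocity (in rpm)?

Angular momentum about the spin axis is conserved since the torque about it is zero.
I₂ = 0.203 × 5.49 = 1.114 kg·m².
ω₂ = I₁ω₁ / I₂ = (5.490)(313 rpm) / (1.114) = 1542 rpm.

ω₂ ≈ 1540 rpm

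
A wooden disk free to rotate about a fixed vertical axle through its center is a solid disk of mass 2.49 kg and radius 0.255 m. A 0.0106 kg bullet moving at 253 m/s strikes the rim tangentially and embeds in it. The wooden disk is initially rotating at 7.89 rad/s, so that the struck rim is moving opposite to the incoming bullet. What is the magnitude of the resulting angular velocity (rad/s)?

About the axle the impulsive forces during the collision are internal, so angular momentum about that axis is conserved.
I_p = ½(2.49)(0.255)² = 0.08096 kg·m². Taking the sense of the bullet's angular momentum as positive, L_{bullet} = m v R = (0.0106)(253)(0.255) = 0.6839 kg·m²/s.
L_i = −I_p ω_p + m v R = −(0.08096)(7.89) + 0.6839 = 0.04512 kg·m²/s.
After sticking, I_f = I_p + m R² = 0.08096 + (0.0106)(0.255)² = 0.08165 kg·m².
ω_f = L_i / I_f = 0.04512 / 0.08165 = 0.5526 rad/s.

|ω_f| ≈ 0.553 rad/s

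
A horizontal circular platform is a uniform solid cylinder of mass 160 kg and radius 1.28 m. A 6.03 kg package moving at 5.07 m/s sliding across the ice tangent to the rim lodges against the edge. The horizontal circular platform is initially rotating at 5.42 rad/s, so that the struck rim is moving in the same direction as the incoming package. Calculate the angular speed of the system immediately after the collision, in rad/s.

The axle reaction passes through the central axle and exerts no torque about it; angular momentum about the central axle is conserved through the impact.
I_p = ½(160)(1.28)² = 131.1 kg·m². Taking the sense of the package's angular momentum as positive, L_{package} = m v R = (6.03)(5.07)(1.28) = 39.13 kg·m²/s.
L_i = +I_p ω_p + m v R = +(131.1)(5.42) + 39.13 = 749.5 kg·m²/s.
After sticking, I_f = I_p + m R² = 131.1 + (6.03)(1.28)² = 141.0 kg·m².
ω_f = L_i / I_f = 749.5 / 141.0 = 5.318 rad/s.

|ω_f| ≈ 5.32 rad/s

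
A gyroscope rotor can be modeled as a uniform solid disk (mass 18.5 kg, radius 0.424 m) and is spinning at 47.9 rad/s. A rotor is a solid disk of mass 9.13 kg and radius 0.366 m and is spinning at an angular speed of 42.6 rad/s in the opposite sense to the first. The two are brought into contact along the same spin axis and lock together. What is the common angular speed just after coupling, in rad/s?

The coupling torques are internal; angular momentum about the shared axis is conserved.
Moments of inertia: I_A = ½(18.5)(0.424)² = 1.663 kg·m²; I_B = ½(9.13)(0.366)² = 0.6115 kg·m².
Taking A's sense as positive: L = (1.663)(47.9) − (0.6115)(42.6) = 53.60 kg·m²·rad/s.
Combined I = 1.663 + 0.6115 = 2.274 kg·m².
ω_f = L / I = 53.60 / 2.274 = 23.57 rad/s.

|ω_f| ≈ 23.6 rad/s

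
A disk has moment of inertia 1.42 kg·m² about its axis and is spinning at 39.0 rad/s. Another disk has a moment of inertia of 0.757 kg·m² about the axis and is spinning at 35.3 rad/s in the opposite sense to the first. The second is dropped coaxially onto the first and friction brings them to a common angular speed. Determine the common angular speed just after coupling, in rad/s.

No external torque acts about the common axis, so total angular momentum is conserved.
Taking A's sense as positive: L = (1.420)(39.0) − (0.7570)(35.3) = 28.66 kg·m²·rad/s.
Combined I = 1.420 + 0.7570 = 2.177 kg·m².
ω_f = L / I = 28.66 / 2.177 = 13.16 rad/s.

|ω_f| ≈ 13.2 rad/s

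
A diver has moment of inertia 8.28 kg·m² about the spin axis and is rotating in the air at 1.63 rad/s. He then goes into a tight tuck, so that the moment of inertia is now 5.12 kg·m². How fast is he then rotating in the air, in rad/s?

No external torque acts about the spin axis, so angular momentum is conserved.
ω₂ = I₁ω₁ / I₂ = (8.280)(1.63 rad/s) / (5.120) = 2.636 rad/s.

ω₂ ≈ 2.64 rad/s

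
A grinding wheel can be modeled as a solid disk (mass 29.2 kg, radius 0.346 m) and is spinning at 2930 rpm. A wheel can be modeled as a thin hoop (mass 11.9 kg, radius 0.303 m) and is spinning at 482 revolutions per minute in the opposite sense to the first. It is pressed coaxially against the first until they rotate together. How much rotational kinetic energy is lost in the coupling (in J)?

No external torque acts about the common axis, so total angular momentum is conserved.
Moments of inertia: I_A = ½(29.2)(0.346)² = 1.748 kg·m²; I_B = (11.9)(0.303)² = 1.093 kg·m².
Taking A's sense as positive: L = (1.748)(2930) − (1.093)(482) = 4595 kg·m²·rpm.
Combined I = 1.748 + 1.093 = 2.840 kg·m².
ω_f = L / I = 4595 / 2.840 = 1618 rpm.
KE_i = ½ΣIω² = 83670 J; KE_f = ½(2.840)(169.4)² = 40750 J.

ΔKE lost ≈ 42900 J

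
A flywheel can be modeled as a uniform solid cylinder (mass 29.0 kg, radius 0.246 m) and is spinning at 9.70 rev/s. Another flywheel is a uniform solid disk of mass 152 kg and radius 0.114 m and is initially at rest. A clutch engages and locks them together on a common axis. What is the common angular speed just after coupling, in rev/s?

No external torque acts about the common axis, so total angular momentum is conserved.
Moments of inertia: I_A = ½(29.0)(0.246)² = 0.8775 kg·m²; I_B = ½(152)(0.114)² = 0.9877 kg·m².
Taking A's sense as positive: L = (0.8775)(9.70) = 8.512 kg·m²·rev/s.
Combined I = 0.8775 + 0.9877 = 1.865 kg·m².
ω_f = L / I = 8.512 / 1.865 = 4.563 rev/s.

|ω_f| ≈ 4.56 rev/s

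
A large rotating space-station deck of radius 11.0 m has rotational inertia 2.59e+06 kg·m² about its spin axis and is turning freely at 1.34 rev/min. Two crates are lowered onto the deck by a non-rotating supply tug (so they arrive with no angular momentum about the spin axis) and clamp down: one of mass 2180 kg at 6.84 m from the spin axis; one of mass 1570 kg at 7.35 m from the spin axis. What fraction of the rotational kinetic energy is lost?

The added mass arrives with no angular momentum about the spin axis, and any external torque about the spin axis is negligible, so the system's angular momentum is conserved.
Added inertia Σmr² = (2180)(6.84)² + (1570)(7.35)² = 1.868e+05 kg·m²; I_f = 2.590e+06 + 1.868e+05 = 2.777e+06 kg·m².
ω_f = I_p ω_i / I_f = (2.590e+06)(1.34) / 2.777e+06 = 1.250 rpm.
KE_i = ½(2.590e+06)(0.1403 rad/s)² = 25500 J; KE_f = ½(2.777e+06)(0.1309)² = 23780 J.
Fraction lost = 0.06727.

fraction ≈ 0.0673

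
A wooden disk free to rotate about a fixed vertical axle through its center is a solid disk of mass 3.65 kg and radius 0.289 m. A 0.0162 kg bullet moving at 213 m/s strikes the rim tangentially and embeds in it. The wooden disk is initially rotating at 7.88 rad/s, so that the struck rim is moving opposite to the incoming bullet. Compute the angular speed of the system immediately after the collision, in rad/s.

The axle reaction passes through the axle and exerts no torque about it; angular momentum about the axle is conserved through the impact.
I_p = ½(3.65)(0.289)² = 0.1524 kg·m². Taking the sense of the bullet's angular momentum as positive, L_{bullet} = m v R = (0.0162)(213)(0.289) = 0.9972 kg·m²/s.
L_i = −I_p ω_p + m v R = −(0.1524)(7.88) + 0.9972 = -0.2039 kg·m²/s.
After sticking, I_f = I_p + m R² = 0.1524 + (0.0162)(0.289)² = 0.1538 kg·m².
ω_f = L_i / I_f = -0.2039 / 0.1538 = -1.326 rad/s.

|ω_f| ≈ 1.33 rad/s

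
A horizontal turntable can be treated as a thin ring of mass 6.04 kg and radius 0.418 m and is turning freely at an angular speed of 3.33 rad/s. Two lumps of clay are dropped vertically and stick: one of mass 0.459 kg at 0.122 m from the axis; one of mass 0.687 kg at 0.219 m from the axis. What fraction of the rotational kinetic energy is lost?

fraction ≈ 0.0363

No external torque acts about the axis; L_before = L_after.
I_p = (6.04)(0.418)² = 1.055 kg·m².
Added inertia Σmr² = (0.459)(0.122)² + (0.687)(0.219)² = 0.03978 kg·m²; I_f = 1.055 + 0.03978 = 1.095 kg·m².
ω_f = I_p ω_i / I_f = (1.055)(3.33) / 1.095 = 3.209 rad/s.
KE_i = ½(1.055)(3.330 rad/s)² = 5.851 J; KE_f = ½(1.095)(3.209)² = 5.639 J.
Fraction lost = 0.03633.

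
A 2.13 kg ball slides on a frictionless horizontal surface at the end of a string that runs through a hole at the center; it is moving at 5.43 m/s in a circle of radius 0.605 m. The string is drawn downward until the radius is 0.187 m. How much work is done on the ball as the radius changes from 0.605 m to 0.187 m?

The only horizontal force on the mass is along the cord (radial), so it exerts no torque about the hole and angular momentum m v r is conserved.
v₂ = v₁ r₁ / r₂ = (5.43)(0.605) / (0.187) = 17.57 m/s.
W = ΔKE = ½m(v₂² − v₁²) = 297.3 J.

W ≈ 297 J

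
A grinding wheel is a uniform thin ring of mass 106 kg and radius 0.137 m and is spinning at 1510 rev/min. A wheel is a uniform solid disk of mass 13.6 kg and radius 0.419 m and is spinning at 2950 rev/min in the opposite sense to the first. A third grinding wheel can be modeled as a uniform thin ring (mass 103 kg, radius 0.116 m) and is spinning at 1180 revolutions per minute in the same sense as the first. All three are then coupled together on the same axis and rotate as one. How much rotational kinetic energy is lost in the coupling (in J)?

ΔKE lost ≈ 90900 J

No external torque acts about the common axis, so total angular momentum is conserved.
Moments of inertia: I_A = (106)(0.137)² = 1.990 kg·m²; I_B = ½(13.6)(0.419)² = 1.194 kg·m²; I_C = (103)(0.116)² = 1.386 kg·m².
Taking A's sense as positive: L = (1.990)(1510) − (1.194)(2950) + (1.386)(1180) = 1118 kg·m²·rpm.
Combined I = 1.990 + 1.194 + 1.386 = 4.569 kg·m².
ω_f = L / I = 1118 / 4.569 = 244.6 rpm.
KE_i = ½ΣIω² = 92420 J; KE_f = ½(4.569)(25.62)² = 1500 J.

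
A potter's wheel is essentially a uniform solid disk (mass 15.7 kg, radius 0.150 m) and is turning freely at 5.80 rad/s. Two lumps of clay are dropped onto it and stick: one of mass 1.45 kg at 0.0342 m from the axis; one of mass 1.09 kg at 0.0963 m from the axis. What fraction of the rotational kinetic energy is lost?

The added mass arrives with no angular momentum about the axis, and any external torque about the axis is negligible, so the system's angular momentum is conserved.
I_p = ½(15.7)(0.150)² = 0.1766 kg·m².
Added inertia Σmr² = (1.45)(0.0342)² + (1.09)(0.0963)² = 0.01180 kg·m²; I_f = 0.1766 + 0.01180 = 0.1884 kg·m².
ω_f = I_p ω_i / I_f = (0.1766)(5.80) / 0.1884 = 5.437 rad/s.
KE_i = ½(0.1766)(5.800 rad/s)² = 2.971 J; KE_f = ½(0.1884)(5.437)² = 2.785 J.
Fraction lost = 0.06265.

fraction ≈ 0.0626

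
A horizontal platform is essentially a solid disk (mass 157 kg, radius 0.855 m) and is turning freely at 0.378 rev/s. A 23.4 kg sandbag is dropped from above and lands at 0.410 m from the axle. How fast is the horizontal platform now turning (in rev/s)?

No external torque acts about the axle; L_before = L_after.
I_p = ½(157)(0.855)² = 57.39 kg·m².
Added inertia Σmr² = (23.4)(0.410)² = 3.934 kg·m²; I_f = 57.39 + 3.934 = 61.32 kg·m².
ω_f = I_p ω_i / I_f = (57.39)(0.378) / 61.32 = 0.3538 rev/s.

ω_f ≈ 0.354 rev/s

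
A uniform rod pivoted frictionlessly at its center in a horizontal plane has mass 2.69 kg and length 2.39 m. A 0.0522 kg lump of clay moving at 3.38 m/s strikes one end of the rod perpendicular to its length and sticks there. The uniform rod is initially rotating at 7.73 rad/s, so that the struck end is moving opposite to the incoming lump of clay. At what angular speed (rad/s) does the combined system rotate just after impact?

|ω_f| ≈ 7.15 rad/s

About the pivot the impulsive forces during the collision are internal, so angular momentum about that axis is conserved.
I_p = (1/12)(2.69)(2.39)² = 1.280 kg·m². Taking the sense of the lump of clay's angular momentum as positive, L_{lump} = m v R = (0.0522)(3.38)(2.39/2) = 0.2108 kg·m²/s.
L_i = −I_p ω_p + m v R = −(1.280)(7.73) + 0.2108 = -9.687 kg·m²/s.
After sticking, I_f = I_p + m R² = 1.280 + (0.0522)(2.39/2)² = 1.355 kg·m².
ω_f = L_i / I_f = -9.687 / 1.355 = -7.149 rad/s.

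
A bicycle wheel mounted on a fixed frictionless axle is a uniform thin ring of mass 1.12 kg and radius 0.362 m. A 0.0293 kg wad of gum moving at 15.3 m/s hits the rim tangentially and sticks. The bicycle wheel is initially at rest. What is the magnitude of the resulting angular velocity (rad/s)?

|ω_f| ≈ 1.08 rad/s

About the axle the impulsive forces during the collision are internal, so angular momentum about that axis is conserved.
I_p = (1.12)(0.362)² = 0.1468 kg·m². Taking the sense of the wad of gum's angular momentum as positive, L_{wad} = m v R = (0.0293)(15.3)(0.362) = 0.1623 kg·m²/s.
L_i = 0 + 0.1623 = 0.1623 kg·m²/s.
After sticking, I_f = I_p + m R² = 0.1468 + (0.0293)(0.362)² = 0.1506 kg·m².
ω_f = L_i / I_f = 0.1623 / 0.1506 = 1.077 rad/s.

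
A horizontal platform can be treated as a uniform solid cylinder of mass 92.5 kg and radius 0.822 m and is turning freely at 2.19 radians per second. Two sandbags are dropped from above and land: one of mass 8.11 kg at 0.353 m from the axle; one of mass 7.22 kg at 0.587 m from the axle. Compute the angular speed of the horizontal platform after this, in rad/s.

ω_f ≈ 1.97 rad/s

The added mass arrives with no angular momentum about the axle, and any external torque about the axle is negligible, so the system's angular momentum is conserved.
I_p = ½(92.5)(0.822)² = 31.25 kg·m².
Added inertia Σmr² = (8.11)(0.353)² + (7.22)(0.587)² = 3.498 kg·m²; I_f = 31.25 + 3.498 = 34.75 kg·m².
ω_f = I_p ω_i / I_f = (31.25)(2.19) / 34.75 = 1.970 rad/s.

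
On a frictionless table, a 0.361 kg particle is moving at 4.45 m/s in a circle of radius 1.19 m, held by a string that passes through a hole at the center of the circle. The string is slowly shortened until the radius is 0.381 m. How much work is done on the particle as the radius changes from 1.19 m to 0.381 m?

W ≈ 31.3 J

Central (radial) force ⇒ zero torque about the center ⇒ m v r is constant.
v₂ = v₁ r₁ / r₂ = (4.45)(1.19) / (0.381) = 13.90 m/s.
W = ΔKE = ½m(v₂² − v₁²) = 31.29 J.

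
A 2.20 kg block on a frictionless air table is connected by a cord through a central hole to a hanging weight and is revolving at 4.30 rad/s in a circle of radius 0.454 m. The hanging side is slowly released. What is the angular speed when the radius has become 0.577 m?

ω₂ ≈ 2.66 rad/s

The constraining force is radial, so m r² ω about the center is conserved.
ω₂ = ω₁ (r₁/r₂)² = (4.30)(0.454/0.577)² = 2.662 rad/s.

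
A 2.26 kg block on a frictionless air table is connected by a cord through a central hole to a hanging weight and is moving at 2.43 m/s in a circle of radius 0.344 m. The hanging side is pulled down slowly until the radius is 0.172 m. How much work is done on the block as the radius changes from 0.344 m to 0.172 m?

W ≈ 20.0 J

The only horizontal force on the mass is along the cord (radial), so it exerts no torque about the hole and angular momentum m v r is conserved.
v₂ = v₁ r₁ / r₂ = (2.43)(0.344) / (0.172) = 4.860 m/s.
W = ΔKE = ½m(v₂² − v₁²) = 20.02 J.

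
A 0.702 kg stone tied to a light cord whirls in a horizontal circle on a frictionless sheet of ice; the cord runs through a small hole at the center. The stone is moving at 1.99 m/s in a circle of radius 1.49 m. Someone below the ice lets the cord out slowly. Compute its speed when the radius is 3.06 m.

v₂ ≈ 0.969 m/s

The only horizontal force on the mass is along the cord (radial), so it exerts no torque about the hole and angular momentum m v r is conserved.
v₂ = v₁ r₁ / r₂ = (1.99)(1.49) / (3.06) = 0.9690 m/s.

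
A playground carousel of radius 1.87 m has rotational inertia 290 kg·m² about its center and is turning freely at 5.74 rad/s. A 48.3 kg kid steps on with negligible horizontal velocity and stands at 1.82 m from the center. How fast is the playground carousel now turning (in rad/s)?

ω_f ≈ 3.70 rad/s

The added mass arrives with no angular momentum about the center, and any external torque about the center is negligible, so the system's angular momentum is conserved.
Added inertia Σmr² = (48.3)(1.82)² = 160.0 kg·m²; I_f = 290.0 + 160.0 = 450.0 kg·m².
ω_f = I_p ω_i / I_f = (290.0)(5.74) / 450.0 = 3.699 rad/s.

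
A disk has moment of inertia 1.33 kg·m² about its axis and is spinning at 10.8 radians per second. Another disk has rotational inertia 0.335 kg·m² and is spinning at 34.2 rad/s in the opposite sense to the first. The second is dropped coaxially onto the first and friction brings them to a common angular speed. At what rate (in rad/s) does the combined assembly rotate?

|ω_f| ≈ 1.75 rad/s

The coupling torques are internal; angular momentum about the shared axis is conserved.
Taking A's sense as positive: L = (1.330)(10.8) − (0.3350)(34.2) = 2.907 kg·m²·rad/s.
Combined I = 1.330 + 0.3350 = 1.665 kg·m².
ω_f = L / I = 2.907 / 1.665 = 1.746 rad/s.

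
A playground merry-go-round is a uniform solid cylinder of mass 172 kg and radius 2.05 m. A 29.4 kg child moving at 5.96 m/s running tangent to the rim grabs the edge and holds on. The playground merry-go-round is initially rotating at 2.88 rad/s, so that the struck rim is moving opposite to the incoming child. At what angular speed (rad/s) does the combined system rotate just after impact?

|ω_f| ≈ 1.41 rad/s

About the axle the impulsive forces during the collision are internal, so angular momentum about that axis is conserved.
I_p = ½(172)(2.05)² = 361.4 kg·m². Taking the sense of the child's angular momentum as positive, L_{child} = m v R = (29.4)(5.96)(2.05) = 359.2 kg·m²/s.
L_i = −I_p ω_p + m v R = −(361.4)(2.88) + 359.2 = -681.7 kg·m²/s.
After sticking, I_f = I_p + m R² = 361.4 + (29.4)(2.05)² = 485.0 kg·m².
ω_f = L_i / I_f = -681.7 / 485.0 = -1.406 rad/s.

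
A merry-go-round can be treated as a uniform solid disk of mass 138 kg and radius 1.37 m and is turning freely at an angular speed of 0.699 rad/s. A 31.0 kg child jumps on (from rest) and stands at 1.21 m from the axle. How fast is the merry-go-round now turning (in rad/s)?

ω_f ≈ 0.518 rad/s

No external torque acts about the axle; L_before = L_after.
I_p = ½(138)(1.37)² = 129.5 kg·m².
Added inertia Σmr² = (31.0)(1.21)² = 45.39 kg·m²; I_f = 129.5 + 45.39 = 174.9 kg·m².
ω_f = I_p ω_i / I_f = (129.5)(0.699) / 174.9 = 0.5176 rad/s.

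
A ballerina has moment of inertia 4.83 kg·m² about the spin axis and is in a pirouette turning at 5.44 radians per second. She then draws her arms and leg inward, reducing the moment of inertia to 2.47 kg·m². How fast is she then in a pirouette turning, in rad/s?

With no external torque about the axis, L is conserved: I₁ω₁ = I₂ω₂.
ω₂ = I₁ω₁ / I₂ = (4.830)(5.44 rad/s) / (2.470) = 10.64 rad/s.

ω₂ ≈ 10.6 rad/s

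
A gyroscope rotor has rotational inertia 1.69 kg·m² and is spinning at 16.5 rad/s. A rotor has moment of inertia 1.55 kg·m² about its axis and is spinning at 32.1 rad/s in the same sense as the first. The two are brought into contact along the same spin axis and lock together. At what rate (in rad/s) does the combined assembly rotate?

No external torque acts about the common axis, so total angular momentum is conserved.
Taking A's sense as positive: L = (1.690)(16.5) + (1.550)(32.1) = 77.64 kg·m²·rad/s.
Combined I = 1.690 + 1.550 = 3.240 kg·m².
ω_f = L / I = 77.64 / 3.240 = 23.96 rad/s.

|ω_f| ≈ 24.0 rad/s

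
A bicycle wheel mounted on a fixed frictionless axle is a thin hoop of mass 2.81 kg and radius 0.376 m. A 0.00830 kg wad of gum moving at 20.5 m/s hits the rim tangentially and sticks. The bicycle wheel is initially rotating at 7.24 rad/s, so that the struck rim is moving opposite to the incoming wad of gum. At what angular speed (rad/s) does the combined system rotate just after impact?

The axle reaction passes through the axle and exerts no torque about it; angular momentum about the axle is conserved through the impact.
I_p = (2.81)(0.376)² = 0.3973 kg·m². Taking the sense of the wad of gum's angular momentum as positive, L_{wad} = m v R = (0.00830)(20.5)(0.376) = 0.06398 kg·m²/s.
L_i = −I_p ω_p + m v R = −(0.3973)(7.24) + 0.06398 = -2.812 kg·m²/s.
After sticking, I_f = I_p + m R² = 0.3973 + (0.00830)(0.376)² = 0.3984 kg·m².
ω_f = L_i / I_f = -2.812 / 0.3984 = -7.058 rad/s.

|ω_f| ≈ 7.06 rad/s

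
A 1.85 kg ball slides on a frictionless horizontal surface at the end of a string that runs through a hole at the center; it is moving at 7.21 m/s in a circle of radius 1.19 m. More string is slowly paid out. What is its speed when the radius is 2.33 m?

Central (radial) force ⇒ zero torque about the center ⇒ m v r is constant.
v₂ = v₁ r₁ / r₂ = (7.21)(1.19) / (2.33) = 3.682 m/s.

v₂ ≈ 3.68 m/s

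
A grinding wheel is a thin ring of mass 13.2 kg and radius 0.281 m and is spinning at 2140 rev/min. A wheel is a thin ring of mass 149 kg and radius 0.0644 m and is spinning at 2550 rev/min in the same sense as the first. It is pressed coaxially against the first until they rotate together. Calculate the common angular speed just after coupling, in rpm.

|ω_f| ≈ 2290 rpm

No external torque acts about the common axis, so total angular momentum is conserved.
Moments of inertia: I_A = (13.2)(0.281)² = 1.042 kg·m²; I_B = (149)(0.0644)² = 0.6180 kg·m².
Taking A's sense as positive: L = (1.042)(2140) + (0.6180)(2550) = 3806 kg·m²·rpm.
Combined I = 1.042 + 0.6180 = 1.660 kg·m².
ω_f = L / I = 3806 / 1.660 = 2293 rpm.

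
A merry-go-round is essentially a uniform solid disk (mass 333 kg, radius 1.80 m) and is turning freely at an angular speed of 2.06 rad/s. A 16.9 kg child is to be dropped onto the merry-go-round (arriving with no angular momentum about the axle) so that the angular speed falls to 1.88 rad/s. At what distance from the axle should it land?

r ≈ 1.75 m

The added mass arrives with no angular momentum about the axle, and any external torque about the axle is negligible, so the system's angular momentum is conserved.
I_p = ½(333)(1.80)² = 539.5 kg·m².
I_p ω_i = (I_p + m r²) ω_f ⇒ m r² = I_p(ω_i/ω_f − 1) = 539.5(2.06/1.88 − 1) = 51.65 kg·m².
r = √(51.65/16.9) = 1.748 m.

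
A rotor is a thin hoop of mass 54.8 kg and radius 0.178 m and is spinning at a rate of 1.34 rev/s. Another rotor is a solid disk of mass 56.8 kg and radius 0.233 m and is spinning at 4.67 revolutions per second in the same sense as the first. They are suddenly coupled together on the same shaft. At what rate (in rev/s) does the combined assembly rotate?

|ω_f| ≈ 2.91 rev/s

The coupling torques are internal; angular momentum about the shared axis is conserved.
Moments of inertia: I_A = (54.8)(0.178)² = 1.736 kg·m²; I_B = ½(56.8)(0.233)² = 1.542 kg·m².
Taking A's sense as positive: L = (1.736)(1.34) + (1.542)(4.67) = 9.527 kg·m²·rev/s.
Combined I = 1.736 + 1.542 = 3.278 kg·m².
ω_f = L / I = 9.527 / 3.278 = 2.906 rev/s.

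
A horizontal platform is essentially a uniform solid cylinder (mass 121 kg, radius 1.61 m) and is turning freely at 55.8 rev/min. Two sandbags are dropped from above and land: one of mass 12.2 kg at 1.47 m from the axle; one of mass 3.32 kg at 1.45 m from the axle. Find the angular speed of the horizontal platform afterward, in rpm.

ω_f ≈ 46.0 rpm

No external torque acts about the axle; L_before = L_after.
I_p = ½(121)(1.61)² = 156.8 kg·m².
Added inertia Σmr² = (12.2)(1.47)² + (3.32)(1.45)² = 33.34 kg·m²; I_f = 156.8 + 33.34 = 190.2 kg·m².
ω_f = I_p ω_i / I_f = (156.8)(55.8) / 190.2 = 46.02 rpm.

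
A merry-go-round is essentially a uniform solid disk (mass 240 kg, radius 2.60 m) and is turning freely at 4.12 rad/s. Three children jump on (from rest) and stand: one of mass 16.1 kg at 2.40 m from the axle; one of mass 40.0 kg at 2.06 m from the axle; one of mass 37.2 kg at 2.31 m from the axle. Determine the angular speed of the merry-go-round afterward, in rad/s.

ω_f ≈ 2.63 rad/s

No external torque acts about the axle; L_before = L_after.
I_p = ½(240)(2.60)² = 811.2 kg·m².
Added inertia Σmr² = (16.1)(2.40)² + (40.0)(2.06)² + (37.2)(2.31)² = 461.0 kg·m²; I_f = 811.2 + 461.0 = 1272 kg·m².
ω_f = I_p ω_i / I_f = (811.2)(4.12) / 1272 = 2.627 rad/s.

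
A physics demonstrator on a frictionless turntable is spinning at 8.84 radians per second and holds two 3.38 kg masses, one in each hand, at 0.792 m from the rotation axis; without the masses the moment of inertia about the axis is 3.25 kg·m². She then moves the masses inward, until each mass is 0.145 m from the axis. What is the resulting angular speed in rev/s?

ω₂ ≈ 3.11 rev/s

With no external torque about the axis, L is conserved: I₁ω₁ = I₂ω₂.
I₁ = 3.25 + 2(3.38)(0.792)² = 7.490 kg·m²; I₂ = 3.25 + 2(3.38)(0.145)² = 3.392 kg·m².
ω₂ = I₁ω₁ / I₂ = (7.490)(8.84 rad/s) / (3.392) = 19.52 rad/s = 3.107 rev/s.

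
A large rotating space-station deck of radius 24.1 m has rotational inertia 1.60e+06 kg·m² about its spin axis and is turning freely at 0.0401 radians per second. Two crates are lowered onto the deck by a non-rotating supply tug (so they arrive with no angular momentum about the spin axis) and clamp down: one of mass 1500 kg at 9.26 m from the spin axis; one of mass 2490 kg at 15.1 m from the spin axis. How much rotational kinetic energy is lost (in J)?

The added mass arrives with no angular momentum about the spin axis, and any external torque about the spin axis is negligible, so the system's angular momentum is conserved.
Added inertia Σmr² = (1500)(9.26)² + (2490)(15.1)² = 6.964e+05 kg·m²; I_f = 1.600e+06 + 6.964e+05 = 2.296e+06 kg·m².
ω_f = I_p ω_i / I_f = (1.600e+06)(0.0401) / 2.296e+06 = 0.02794 rad/s.
KE_i = ½(1.600e+06)(0.04010 rad/s)² = 1286 J; KE_f = ½(2.296e+06)(0.02794)² = 896.3 J.

energy lost ≈ 390 J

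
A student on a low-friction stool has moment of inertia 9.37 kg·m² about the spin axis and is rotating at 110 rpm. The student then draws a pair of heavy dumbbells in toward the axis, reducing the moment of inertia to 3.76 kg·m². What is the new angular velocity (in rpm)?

No external torque acts about the spin axis, so angular momentum is conserved.
ω₂ = I₁ω₁ / I₂ = (9.370)(110 rpm) / (3.760) = 274.1 rpm.

ω₂ ≈ 274 rpm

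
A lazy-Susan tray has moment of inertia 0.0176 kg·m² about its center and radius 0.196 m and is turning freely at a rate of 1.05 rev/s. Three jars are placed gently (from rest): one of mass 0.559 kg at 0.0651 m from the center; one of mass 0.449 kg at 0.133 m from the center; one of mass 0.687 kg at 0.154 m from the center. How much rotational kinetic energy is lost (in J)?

The added mass arrives with no angular momentum about the center, and any external torque about the center is negligible, so the system's angular momentum is conserved.
Added inertia Σmr² = (0.559)(0.0651)² + (0.449)(0.133)² + (0.687)(0.154)² = 0.02660 kg·m²; I_f = 0.01760 + 0.02660 = 0.04420 kg·m².
ω_f = I_p ω_i / I_f = (0.01760)(1.05) / 0.04420 = 0.4181 rev/s.
KE_i = ½(0.01760)(6.597 rad/s)² = 0.3830 J; KE_f = ½(0.04420)(2.627)² = 0.1525 J.

energy lost ≈ 0.231 J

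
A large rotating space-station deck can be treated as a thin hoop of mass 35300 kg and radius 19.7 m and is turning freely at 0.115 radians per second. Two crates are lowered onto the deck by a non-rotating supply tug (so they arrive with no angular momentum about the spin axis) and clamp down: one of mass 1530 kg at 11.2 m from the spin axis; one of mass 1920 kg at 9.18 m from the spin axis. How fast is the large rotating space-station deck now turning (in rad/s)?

ω_f ≈ 0.112 rad/s

The added mass arrives with no angular momentum about the spin axis, and any external torque about the spin axis is negligible, so the system's angular momentum is conserved.
I_p = (35300)(19.7)² = 1.370e+07 kg·m².
Added inertia Σmr² = (1530)(11.2)² + (1920)(9.18)² = 3.537e+05 kg·m²; I_f = 1.370e+07 + 3.537e+05 = 1.405e+07 kg·m².
ω_f = I_p ω_i / I_f = (1.370e+07)(0.115) / 1.405e+07 = 0.1121 rad/s.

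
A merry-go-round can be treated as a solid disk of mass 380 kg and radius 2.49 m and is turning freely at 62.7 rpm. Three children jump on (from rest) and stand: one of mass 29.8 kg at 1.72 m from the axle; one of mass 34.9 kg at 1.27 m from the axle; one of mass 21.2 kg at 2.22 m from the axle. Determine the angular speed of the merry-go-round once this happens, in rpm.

ω_f ≈ 51.8 rpm

No external torque acts about the axle; L_before = L_after.
I_p = ½(380)(2.49)² = 1178 kg·m².
Added inertia Σmr² = (29.8)(1.72)² + (34.9)(1.27)² + (21.2)(2.22)² = 248.9 kg·m²; I_f = 1178 + 248.9 = 1427 kg·m².
ω_f = I_p ω_i / I_f = (1178)(62.7) / 1427 = 51.76 rpm.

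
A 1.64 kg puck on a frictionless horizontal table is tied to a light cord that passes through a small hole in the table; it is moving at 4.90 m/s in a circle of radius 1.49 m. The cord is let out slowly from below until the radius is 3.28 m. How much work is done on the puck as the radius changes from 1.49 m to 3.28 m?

W ≈ -15.6 J

Central (radial) force ⇒ zero torque about the center ⇒ m v r is constant.
v₂ = v₁ r₁ / r₂ = (4.90)(1.49) / (3.28) = 2.226 m/s.
W = ΔKE = ½m(v₂² − v₁²) = -15.63 J.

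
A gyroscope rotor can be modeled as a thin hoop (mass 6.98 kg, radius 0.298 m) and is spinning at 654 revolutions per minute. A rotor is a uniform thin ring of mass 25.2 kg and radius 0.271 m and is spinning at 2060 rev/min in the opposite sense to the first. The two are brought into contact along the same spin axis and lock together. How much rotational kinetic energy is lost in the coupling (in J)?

The coupling torques are internal; angular momentum about the shared axis is conserved.
Moments of inertia: I_A = (6.98)(0.298)² = 0.6199 kg·m²; I_B = (25.2)(0.271)² = 1.851 kg·m².
Taking A's sense as positive: L = (0.6199)(654) − (1.851)(2060) = -3407 kg·m²·rpm.
Combined I = 0.6199 + 1.851 = 2.471 kg·m².
ω_f = L / I = -3407 / 2.471 = -1379 rpm.
KE_i = ½ΣIω² = 44520 J; KE_f = ½(2.471)(144.4)² = 25760 J.

ΔKE lost ≈ 18800 J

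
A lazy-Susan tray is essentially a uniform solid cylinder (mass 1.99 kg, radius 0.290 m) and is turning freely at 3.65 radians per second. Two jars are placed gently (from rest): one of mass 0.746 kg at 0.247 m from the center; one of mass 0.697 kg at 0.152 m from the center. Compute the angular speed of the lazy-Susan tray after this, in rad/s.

No external torque acts about the center; L_before = L_after.
I_p = ½(1.99)(0.290)² = 0.08368 kg·m².
Added inertia Σmr² = (0.746)(0.247)² + (0.697)(0.152)² = 0.06162 kg·m²; I_f = 0.08368 + 0.06162 = 0.1453 kg·m².
ω_f = I_p ω_i / I_f = (0.08368)(3.65) / 0.1453 = 2.102 rad/s.

ω_f ≈ 2.10 rad/s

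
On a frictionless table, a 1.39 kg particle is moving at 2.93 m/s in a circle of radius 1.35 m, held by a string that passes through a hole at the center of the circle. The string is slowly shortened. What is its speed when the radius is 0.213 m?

Central (radial) force ⇒ zero torque about the center ⇒ m v r is constant.
v₂ = v₁ r₁ / r₂ = (2.93)(1.35) / (0.213) = 18.57 m/s.

v₂ ≈ 18.6 m/s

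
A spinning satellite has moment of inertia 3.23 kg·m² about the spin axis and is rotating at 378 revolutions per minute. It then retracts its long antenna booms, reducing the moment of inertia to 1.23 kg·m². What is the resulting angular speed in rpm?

ω₂ ≈ 993 rpm

No external torque acts about the spin axis, so angular momentum is conserved.
ω₂ = I₁ω₁ / I₂ = (3.230)(378 rpm) / (1.230) = 992.6 rpm.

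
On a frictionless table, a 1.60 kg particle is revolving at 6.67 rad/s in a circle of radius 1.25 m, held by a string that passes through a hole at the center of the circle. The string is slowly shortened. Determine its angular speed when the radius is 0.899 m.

No torque about the axis ⇒ m r₁² ω₁ = m r₂² ω₂.
ω₂ = ω₁ (r₁/r₂)² = (6.67)(1.25/0.899)² = 12.90 rad/s.

ω₂ ≈ 12.9 rad/s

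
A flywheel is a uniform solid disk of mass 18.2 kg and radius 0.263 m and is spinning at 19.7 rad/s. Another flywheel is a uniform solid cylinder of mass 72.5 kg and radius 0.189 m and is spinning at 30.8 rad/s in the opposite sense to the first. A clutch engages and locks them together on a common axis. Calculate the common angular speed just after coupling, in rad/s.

The coupling torques are internal; angular momentum about the shared axis is conserved.
Moments of inertia: I_A = ½(18.2)(0.263)² = 0.6294 kg·m²; I_B = ½(72.5)(0.189)² = 1.295 kg·m².
Taking A's sense as positive: L = (0.6294)(19.7) − (1.295)(30.8) = -27.48 kg·m²·rad/s.
Combined I = 0.6294 + 1.295 = 1.924 kg·m².
ω_f = L / I = -27.48 / 1.924 = -14.28 rad/s.

|ω_f| ≈ 14.3 rad/s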